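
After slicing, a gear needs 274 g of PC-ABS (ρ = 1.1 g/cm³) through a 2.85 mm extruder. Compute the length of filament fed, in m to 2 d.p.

39.05 m

Extruded volume: 274/1.1 = 249.0909 cm³ (249090.9 mm³).
Filament cross-section = π × (2.85/2)² = 6.3794 mm².
Length = 249090.9 / 6.3794 = 39046.13 mm = 39.05 m.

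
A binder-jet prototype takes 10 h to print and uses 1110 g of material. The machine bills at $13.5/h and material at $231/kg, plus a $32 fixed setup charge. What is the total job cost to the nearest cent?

$423.41

Machine-time cost = 13.5 × 10 = $135.00.
Material charge: 231 × 1110/1000 → $256.41.
Adding setup: 135.00 + 256.41 + 32 → $423.41.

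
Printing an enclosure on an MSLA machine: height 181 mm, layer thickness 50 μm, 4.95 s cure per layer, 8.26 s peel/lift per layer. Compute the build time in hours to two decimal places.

13.28 hours

Layer count = ceil(181 / 0.05) = 3620.
Cycle time = 4.95 + 8.26 = 13.21 s.
Total = 3620 × 13.21 = 47820.2 s = 13.28 hours.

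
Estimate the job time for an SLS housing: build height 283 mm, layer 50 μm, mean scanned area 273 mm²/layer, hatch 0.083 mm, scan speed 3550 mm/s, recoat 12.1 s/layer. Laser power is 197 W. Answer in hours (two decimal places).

20.48 hours

Number of layers: 283 / 0.05 → 5660 (rounded up).
Hatch length per layer: 273 / 0.083 → 3289.2 mm.
Laser time per layer = 3289.2 / 3550, so 0.9265 s.
Layer cycle: 0.9265 + 12.1 → 13.0265 s.
Build time = 5660 × 13.0265 = 73729.99 s = 20.48 hours.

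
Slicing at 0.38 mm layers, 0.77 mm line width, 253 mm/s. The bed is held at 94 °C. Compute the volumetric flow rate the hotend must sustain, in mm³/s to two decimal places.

A = 0.38 × 0.77 = 0.2926 mm².
Volumetric flow = 253 × 0.2926 = 74.03 mm³/s.

74.03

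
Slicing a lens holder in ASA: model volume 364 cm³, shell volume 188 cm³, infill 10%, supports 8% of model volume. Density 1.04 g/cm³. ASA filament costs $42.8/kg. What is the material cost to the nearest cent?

$10.45

Infill region = 364 − 188 = 176 cm³.
Deposited infill: 0.10 × 176 → 17.6 cm³.
Support: 0.08 × 364 → 29.12 cm³.
Deposited volume = 188 + 17.6 + 29.12, so 234.72 cm³.
Mass: 234.72 × 1.04 → 244.1088 g.
At $42.8/kg: 244.1088/1000 × 42.8 = $10.45.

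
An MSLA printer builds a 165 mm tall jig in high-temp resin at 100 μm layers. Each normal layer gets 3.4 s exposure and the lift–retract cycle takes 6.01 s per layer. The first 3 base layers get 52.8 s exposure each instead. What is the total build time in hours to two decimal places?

Layer count = ceil(165 / 0.1) = 1650.
Burn-in layers: 3 × (52.8 + 6.01) → 176.43 s.
Regular layers: 1647 × (3.4 + 6.01) → 15498.27 s.
Sum: 176.43 + 15498.27 = 15674.7 s → 4.35 hours.

4.35 hours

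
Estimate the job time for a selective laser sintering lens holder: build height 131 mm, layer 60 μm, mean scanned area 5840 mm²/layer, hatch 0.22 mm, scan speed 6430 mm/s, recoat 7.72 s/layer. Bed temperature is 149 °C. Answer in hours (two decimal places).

Layer count = ceil(131 / 0.06) = 2184.
Hatch length per layer: 5840 / 0.22 → 26545.5 mm.
Scan time per layer = 26545.5 / 6430, so 4.1284 s.
Layer cycle: 4.1284 + 7.72 → 11.8484 s.
Build time = 2184 × 11.8484 = 25876.9056 s = 7.19 hours.

7.19 hours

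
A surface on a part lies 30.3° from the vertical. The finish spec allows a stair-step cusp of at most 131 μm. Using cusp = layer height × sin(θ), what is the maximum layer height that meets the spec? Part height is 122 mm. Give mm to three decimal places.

Layer height = cusp / sin(30.3°) = 0.131 / 0.5045 = 0.260 mm.

0.260 mm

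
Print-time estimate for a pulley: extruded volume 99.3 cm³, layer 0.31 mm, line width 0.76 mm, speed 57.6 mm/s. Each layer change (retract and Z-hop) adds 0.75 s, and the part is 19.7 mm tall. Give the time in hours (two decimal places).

2.05 hours

Line area: 0.31 × 0.76 → 0.2356 mm².
Path length: 99300 mm³ / 0.2356 mm² → 421477.1 mm.
Print-move time = 421477.1 / 57.6, so 7317.3 s.
Layer count = ceil(19.7 / 0.31) = 64.
Layer-change overhead = 64 × 0.75, so 48 s.
Total = 7317.3 + 48 = 7365.3 s = 2.05 hours.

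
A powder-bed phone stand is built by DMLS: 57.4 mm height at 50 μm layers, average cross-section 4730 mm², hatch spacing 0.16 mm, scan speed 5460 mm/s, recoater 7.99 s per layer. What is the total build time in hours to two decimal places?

4.27 hours

Number of layers: 57.4 / 0.05 → 1148 (rounded up).
Scan path per layer = 4730 / 0.16 = 29562.5 mm.
Per-layer scan time = 29562.5 / 5460 = 5.4144 s.
Layer cycle = 5.4144 + 7.99 = 13.4044 s.
1148 layers × 13.4044 s/layer = 15388.2512 s, i.e. 4.27 hours.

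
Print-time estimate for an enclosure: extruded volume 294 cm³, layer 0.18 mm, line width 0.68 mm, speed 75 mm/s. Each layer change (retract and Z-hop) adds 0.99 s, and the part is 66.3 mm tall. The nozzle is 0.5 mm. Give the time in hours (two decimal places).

Extrusion cross-section = 0.18 × 0.68 = 0.1224 mm².
Path length: 294000 mm³ / 0.1224 mm² → 2401960.8 mm.
Print-move time = 2401960.8 / 75, so 32026.1 s.
Layers = ⌈66.3/0.18⌉ = 369.
Non-print overhead = 369 × 0.99, so 365.31 s.
Altogether 32026.1 + 365.31 = 32391.41 s, i.e. 9.00 hours.

9.00 hours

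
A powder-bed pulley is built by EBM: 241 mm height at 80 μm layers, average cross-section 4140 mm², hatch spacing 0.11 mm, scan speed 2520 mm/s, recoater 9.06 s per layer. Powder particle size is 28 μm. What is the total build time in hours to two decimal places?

Number of layers: 241 / 0.08 → 3013 (rounded up).
Scan path per layer: 4140 / 0.11 → 37636.4 mm.
Scan time per layer = 37636.4 / 2520 = 14.9351 s.
Time per layer: 14.9351 + 9.06 → 23.9951 s.
Build time = 3013 × 23.9951 = 72297.2363 s = 20.08 hours.

20.08 hours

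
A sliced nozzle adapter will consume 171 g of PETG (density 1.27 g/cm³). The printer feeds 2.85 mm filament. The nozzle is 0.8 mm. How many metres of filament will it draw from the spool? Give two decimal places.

21.11 m

Volume = 171 g / 1.27 g·cm⁻³ = 134.6457 cm³ = 134645.7 mm³.
A = π r² = π × 1.425² = 6.3794 mm².
L = V/A = 134645.7/6.3794 = 21106.33 mm → 21.11 m.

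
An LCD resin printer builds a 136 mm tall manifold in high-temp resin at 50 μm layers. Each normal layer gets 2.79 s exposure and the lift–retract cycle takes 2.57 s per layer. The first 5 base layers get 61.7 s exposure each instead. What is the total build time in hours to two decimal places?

4.13 hours

Number of layers: 136 / 0.05 → 2720 (rounded up).
Burn-in layers: 5 × (61.7 + 2.57) → 321.35 s.
Remaining layers: 2715 × (2.79 + 2.57) → 14552.4 s.
Sum: 321.35 + 14552.4 = 14873.75 s → 4.13 hours.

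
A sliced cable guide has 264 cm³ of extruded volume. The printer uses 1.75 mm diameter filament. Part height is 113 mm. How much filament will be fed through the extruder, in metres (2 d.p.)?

109.76 m

Cross-section of 1.75 mm filament: π·(1.75/2)² = 2.4053 mm².
L = 264000 mm³ / 2.4053 mm² = 109757.62 mm, i.e. 109.76 m.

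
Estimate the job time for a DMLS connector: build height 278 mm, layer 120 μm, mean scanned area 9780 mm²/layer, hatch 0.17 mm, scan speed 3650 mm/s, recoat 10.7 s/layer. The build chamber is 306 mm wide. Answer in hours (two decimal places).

Number of layers: 278 / 0.12 → 2317 (rounded up).
Per-layer scan distance = 9780 / 0.17, so 57529.4 mm.
Per-layer scan time = 57529.4 / 3650 = 15.7615 s.
Per-layer time = 15.7615 + 10.7 = 26.4615 s.
2317 layers × 26.4615 s/layer = 61311.2955 s, i.e. 17.03 hours.

17.03 hours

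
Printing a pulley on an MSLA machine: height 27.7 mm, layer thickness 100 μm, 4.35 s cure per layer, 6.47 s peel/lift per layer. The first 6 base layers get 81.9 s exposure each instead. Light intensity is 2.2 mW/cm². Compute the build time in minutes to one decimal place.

Layers = ⌈27.7/0.1⌉ = 277.
Bottom layers = 6 × (81.9 + 6.47), so 530.22 s.
Remaining layers = 271 × (4.35 + 6.47), so 2932.22 s.
Sum: 530.22 + 2932.22 = 3462.44 s → 57.7 minutes.

57.7 minutes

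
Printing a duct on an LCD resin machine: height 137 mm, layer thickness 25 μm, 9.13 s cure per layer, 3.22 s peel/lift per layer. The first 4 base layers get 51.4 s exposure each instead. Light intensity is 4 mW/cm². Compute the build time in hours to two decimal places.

18.85 hours

Layer count = ceil(137 / 0.025) = 5480.
Burn-in layers: 4 × (51.4 + 3.22) → 218.48 s.
Regular layers = 5476 × (9.13 + 3.22), so 67628.6 s.
Total = 218.48 + 67628.6 = 67847.08 s = 18.85 hours.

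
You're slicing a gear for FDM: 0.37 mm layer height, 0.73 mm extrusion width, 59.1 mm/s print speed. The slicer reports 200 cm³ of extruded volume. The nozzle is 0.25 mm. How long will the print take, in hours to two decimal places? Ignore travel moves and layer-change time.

3.48 hours

Line area = 0.37 × 0.73, so 0.2701 mm².
Total extruded path = 200000/0.2701 = 740466.5 mm.
Time extruding = 740466.5 / 59.1 = 12529 s.
12529 s = 3.48 hours.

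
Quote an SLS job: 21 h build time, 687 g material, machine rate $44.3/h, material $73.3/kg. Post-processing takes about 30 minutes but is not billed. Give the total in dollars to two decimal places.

$980.66

Machine cost = 44.3 × 21, so $930.30.
Feedstock cost = 73.3 × 687/1000 = $50.3571.
Total = 930.30 + 50.3571 = 980.6571 ≈ $980.66.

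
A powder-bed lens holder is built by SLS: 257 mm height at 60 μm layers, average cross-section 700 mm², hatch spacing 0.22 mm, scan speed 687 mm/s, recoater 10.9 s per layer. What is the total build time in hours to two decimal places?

18.48 hours

Layers = ⌈257/0.06⌉ = 4284.
Scan path per layer = 700 / 0.22 = 3181.8 mm.
Laser time per layer: 3181.8 / 687 → 4.6314 s.
Layer cycle = 4.6314 + 10.9 = 15.5314 s.
Build time = 4284 × 15.5314 = 66536.5176 s = 18.48 hours.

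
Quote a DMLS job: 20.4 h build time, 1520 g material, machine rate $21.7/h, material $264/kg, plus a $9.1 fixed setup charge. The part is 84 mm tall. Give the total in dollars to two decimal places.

Time charge = 21.7 × 20.4 = $442.68.
Feedstock cost: 264 × 1520/1000 → $401.28.
Adding setup: 442.68 + 401.28 + 9.1 → $853.06.

$853.06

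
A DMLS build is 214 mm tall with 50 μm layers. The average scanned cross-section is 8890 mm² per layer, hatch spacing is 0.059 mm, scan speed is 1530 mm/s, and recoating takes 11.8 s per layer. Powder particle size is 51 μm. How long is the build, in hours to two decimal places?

Layers = ⌈214/0.05⌉ = 4280.
Hatch length per layer = 8890 / 0.059 = 150678 mm.
Scan time per layer = 150678 / 1530 = 98.4824 s.
Time per layer: 98.4824 + 11.8 → 110.2824 s.
4280 layers × 110.2824 s/layer = 472008.672 s, i.e. 131.11 hours.

131.11 hours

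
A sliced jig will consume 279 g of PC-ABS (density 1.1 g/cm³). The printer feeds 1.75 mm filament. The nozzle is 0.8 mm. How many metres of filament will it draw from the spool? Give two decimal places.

Volume = 279 g / 1.1 g·cm⁻³ = 253.6364 cm³ = 253636.4 mm³.
Cross-section of 1.75 mm filament: π·(1.75/2)² = 2.4053 mm².
Length = 253636.4 / 2.4053 = 105448.97 mm = 105.45 m.

105.45 m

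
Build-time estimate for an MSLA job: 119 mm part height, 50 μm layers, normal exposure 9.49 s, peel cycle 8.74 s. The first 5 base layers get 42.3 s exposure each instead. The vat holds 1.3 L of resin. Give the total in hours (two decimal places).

Layer count = ceil(119 / 0.05) = 2380.
Burn-in layers = 5 × (42.3 + 8.74), so 255.2 s.
Normal layers = 2375 × (9.49 + 8.74) = 43296.25 s.
Sum: 255.2 + 43296.25 = 43551.45 s → 12.10 hours.

12.10 hours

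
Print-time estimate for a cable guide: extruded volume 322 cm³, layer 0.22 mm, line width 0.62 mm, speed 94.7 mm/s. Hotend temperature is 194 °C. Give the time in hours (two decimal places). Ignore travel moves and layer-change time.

Line area: 0.22 × 0.62 → 0.1364 mm².
Path length: 322000 mm³ / 0.1364 mm² → 2360703.8 mm.
Time extruding = 2360703.8 / 94.7, so 24928.2 s.
Converting: 24928.2 s = 6.92 hours.

6.92 hours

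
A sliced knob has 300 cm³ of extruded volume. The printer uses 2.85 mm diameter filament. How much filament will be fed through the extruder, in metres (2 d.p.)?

47.03 m

Filament cross-section = π × (2.85/2)² = 6.3794 mm².
L = 300000 mm³ / 6.3794 mm² = 47026.37 mm, i.e. 47.03 m.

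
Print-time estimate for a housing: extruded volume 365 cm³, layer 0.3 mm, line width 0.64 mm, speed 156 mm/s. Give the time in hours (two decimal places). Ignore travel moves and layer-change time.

3.39 hours

Bead cross-section: 0.3 × 0.64 → 0.192 mm².
Total extruded path = 365000/0.192 = 1901041.7 mm.
Time extruding = 1901041.7 / 156, so 12186.2 s.
12186.2 s = 3.39 hours.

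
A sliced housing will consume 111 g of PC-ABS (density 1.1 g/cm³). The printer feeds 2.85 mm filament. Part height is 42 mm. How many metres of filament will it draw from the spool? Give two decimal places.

15.82 m

Extruded volume: 111/1.1 = 100.9091 cm³ (100909.1 mm³).
A = π r² = π × 1.425² = 6.3794 mm².
L = V/A = 100909.1/6.3794 = 15817.96 mm → 15.82 m.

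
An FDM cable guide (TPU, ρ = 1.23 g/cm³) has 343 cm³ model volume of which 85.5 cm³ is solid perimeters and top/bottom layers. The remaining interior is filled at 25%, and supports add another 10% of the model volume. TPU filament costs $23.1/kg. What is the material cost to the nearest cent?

Volume inside the shell: 343 − 85.5 → 257.5 cm³.
Infill deposited = 0.25 × 257.5, so 64.375 cm³.
Support: 0.10 × 343 → 34.3 cm³.
Deposited volume = 85.5 + 64.375 + 34.3, so 184.175 cm³.
Mass: 184.175 × 1.23 → 226.53525 g.
At $23.1/kg: 226.53525/1000 × 23.1 = $5.23.

$5.23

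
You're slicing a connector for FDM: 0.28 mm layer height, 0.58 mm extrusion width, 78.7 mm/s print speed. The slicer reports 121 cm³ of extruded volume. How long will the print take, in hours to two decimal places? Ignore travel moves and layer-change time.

2.63 hours

Line area = 0.28 × 0.58 = 0.1624 mm².
Total extruded path = 121000/0.1624 = 745073.9 mm.
Print-move time = 745073.9 / 78.7 = 9467.3 s.
Converting: 9467.3 s = 2.63 hours.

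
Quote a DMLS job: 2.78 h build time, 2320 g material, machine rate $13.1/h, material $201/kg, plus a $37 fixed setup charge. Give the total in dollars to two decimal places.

$539.74

Time charge: 13.1 × 2.78 → $36.418.
Material charge: 201 × 2320/1000 → $466.32.
Adding setup: 36.418 + 466.32 + 37 → 539.738 ≈ $539.74.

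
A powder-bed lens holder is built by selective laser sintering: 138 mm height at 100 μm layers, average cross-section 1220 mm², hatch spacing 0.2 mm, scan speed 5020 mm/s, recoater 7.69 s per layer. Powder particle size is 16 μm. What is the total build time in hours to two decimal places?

3.41 hours

Layers = ⌈138/0.1⌉ = 1380.
Scan path per layer: 1220 / 0.2 → 6100 mm.
Scan time per layer = 6100 / 5020 = 1.2151 s.
Time per layer: 1.2151 + 7.69 → 8.9051 s.
Total: 1380 × 8.9051 s = 12289.038 s → 3.41 hours.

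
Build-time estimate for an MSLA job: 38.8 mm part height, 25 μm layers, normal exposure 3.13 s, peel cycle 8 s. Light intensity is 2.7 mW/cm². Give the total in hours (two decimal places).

Layers = ⌈38.8/0.025⌉ = 1552.
Per-layer time: 3.13 + 8 → 11.13 s.
Build time: 1552 × 11.13 s = 17273.76 s, i.e. 4.80 hours.

4.80 hours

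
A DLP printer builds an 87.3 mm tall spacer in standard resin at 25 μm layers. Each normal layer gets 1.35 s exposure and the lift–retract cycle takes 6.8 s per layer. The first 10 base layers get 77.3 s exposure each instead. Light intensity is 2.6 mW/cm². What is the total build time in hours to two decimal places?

Layers = ⌈87.3/0.025⌉ = 3492.
Base layers: 10 × (77.3 + 6.8) → 841 s.
Regular layers = 3482 × (1.35 + 6.8), so 28378.3 s.
Total = 841 + 28378.3 = 29219.3 s = 8.12 hours.

8.12 hours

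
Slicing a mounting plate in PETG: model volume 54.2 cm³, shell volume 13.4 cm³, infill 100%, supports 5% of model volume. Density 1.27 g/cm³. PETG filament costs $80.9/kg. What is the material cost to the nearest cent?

Interior volume = 54.2 − 13.4 = 40.8 cm³.
Deposited infill = 1.00 × 40.8 = 40.8 cm³.
Support = 0.05 × 54.2, so 2.71 cm³.
Total printed volume: 13.4 + 40.8 + 2.71 → 56.91 cm³.
Mass = 56.91 × 1.27 = 72.2757 g.
Cost = 72.2757 g / 1000 × $80.9/kg = $5.85.

$5.85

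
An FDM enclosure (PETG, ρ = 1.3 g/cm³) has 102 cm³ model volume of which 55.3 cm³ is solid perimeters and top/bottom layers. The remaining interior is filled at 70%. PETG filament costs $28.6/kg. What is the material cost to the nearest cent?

$3.27

Infill region = 102 − 55.3 = 46.7 cm³.
Infill deposited = 0.70 × 46.7, so 32.69 cm³.
Total extruded = 55.3 + 32.69 = 87.99 cm³.
Mass = 87.99 × 1.3, so 114.387 g.
Cost = 114.387 g / 1000 × $28.6/kg = $3.27.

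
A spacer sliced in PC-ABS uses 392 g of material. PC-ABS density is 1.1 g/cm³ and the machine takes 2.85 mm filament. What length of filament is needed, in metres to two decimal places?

Extruded volume: 392/1.1 = 356.3636 cm³ (356363.6 mm³).
A = π r² = π × 1.425² = 6.3794 mm².
Length = 356363.6 / 6.3794 = 55861.62 mm = 55.86 m.

55.86 m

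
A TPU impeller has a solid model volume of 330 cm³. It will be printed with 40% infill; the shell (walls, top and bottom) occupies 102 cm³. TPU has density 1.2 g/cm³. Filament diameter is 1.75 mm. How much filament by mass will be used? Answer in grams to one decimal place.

Volume inside the shell = 330 − 102 = 228 cm³.
Infill volume: 0.40 × 228 → 91.2 cm³.
Total extruded = 102 + 91.2, so 193.2 cm³.
Mass: 193.2 × 1.2 → 231.84 g.

231.8 g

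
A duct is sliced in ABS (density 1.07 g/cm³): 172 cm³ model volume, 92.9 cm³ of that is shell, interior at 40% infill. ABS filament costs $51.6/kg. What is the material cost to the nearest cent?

$6.88

Volume inside the shell: 172 − 92.9 → 79.1 cm³.
Deposited infill = 0.40 × 79.1 = 31.64 cm³.
Total extruded = 92.9 + 31.64, so 124.54 cm³.
Mass = 124.54 × 1.07, so 133.2578 g.
Cost = 133.2578 g / 1000 × $51.6/kg = $6.88.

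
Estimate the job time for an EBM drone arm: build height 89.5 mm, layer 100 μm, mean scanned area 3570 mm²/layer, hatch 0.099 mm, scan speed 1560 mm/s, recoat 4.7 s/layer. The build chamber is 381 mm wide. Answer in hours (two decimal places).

Layers = ⌈89.5/0.1⌉ = 895.
Hatch length per layer = 3570 / 0.099 = 36060.6 mm.
Scan time per layer = 36060.6 / 1560 = 23.1158 s.
Layer cycle = 23.1158 + 4.7 = 27.8158 s.
895 layers × 27.8158 s/layer = 24895.141 s, i.e. 6.92 hours.

6.92 hours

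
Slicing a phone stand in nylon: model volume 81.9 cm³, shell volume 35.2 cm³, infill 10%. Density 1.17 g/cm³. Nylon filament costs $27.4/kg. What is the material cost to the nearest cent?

$1.28

Infill region: 81.9 − 35.2 → 46.7 cm³.
Infill deposited = 0.10 × 46.7 = 4.67 cm³.
Deposited volume = 35.2 + 4.67, so 39.87 cm³.
Mass = 39.87 × 1.17 = 46.6479 g.
Cost = 46.6479 g / 1000 × $27.4/kg = $1.28.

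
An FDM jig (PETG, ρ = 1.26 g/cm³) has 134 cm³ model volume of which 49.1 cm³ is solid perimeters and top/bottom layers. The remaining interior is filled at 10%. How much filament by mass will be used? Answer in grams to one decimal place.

72.6 g

Volume inside the shell = 134 − 49.1 = 84.9 cm³.
Infill deposited = 0.10 × 84.9 = 8.49 cm³.
Total extruded = 49.1 + 8.49 = 57.59 cm³.
Mass = 57.59 × 1.26, so 72.5634 g.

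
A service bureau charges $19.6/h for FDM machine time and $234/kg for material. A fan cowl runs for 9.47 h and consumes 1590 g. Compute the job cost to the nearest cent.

Time charge: 19.6 × 9.47 → $185.612.
Feedstock cost = 234 × 1590/1000 = $372.06.
Total = 185.612 + 372.06 = 557.672 ≈ $557.67.

$557.67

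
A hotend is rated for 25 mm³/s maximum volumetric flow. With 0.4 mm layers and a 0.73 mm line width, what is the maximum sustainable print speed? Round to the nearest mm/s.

86 mm/s

Extrusion cross-section = 0.4 × 0.73, so 0.292 mm².
Max speed = 25 / 0.292 = 85.62 ≈ 86 mm/s.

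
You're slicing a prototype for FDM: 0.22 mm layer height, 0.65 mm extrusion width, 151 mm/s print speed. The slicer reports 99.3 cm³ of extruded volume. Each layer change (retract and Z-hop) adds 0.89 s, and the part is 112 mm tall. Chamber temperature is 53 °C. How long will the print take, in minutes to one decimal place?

84.2 minutes

Extrusion cross-section = 0.22 × 0.65, so 0.143 mm².
Total extruded path = 99300/0.143 = 694405.6 mm.
Extrusion time: 694405.6 / 151 → 4598.7 s.
Layer count = ceil(112 / 0.22) = 510.
Non-print overhead = 510 × 0.89 = 453.9 s.
Altogether 4598.7 + 453.9 = 5052.6 s, i.e. 84.2 minutes.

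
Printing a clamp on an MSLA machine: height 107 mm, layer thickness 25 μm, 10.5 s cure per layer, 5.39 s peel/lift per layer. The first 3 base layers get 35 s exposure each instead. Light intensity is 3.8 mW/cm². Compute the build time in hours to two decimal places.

18.91 hours

Layers = ⌈107/0.025⌉ = 4280.
Burn-in layers: 3 × (35 + 5.39) → 121.17 s.
Remaining layers: 4277 × (10.5 + 5.39) → 67961.53 s.
Sum: 121.17 + 67961.53 = 68082.7 s → 18.91 hours.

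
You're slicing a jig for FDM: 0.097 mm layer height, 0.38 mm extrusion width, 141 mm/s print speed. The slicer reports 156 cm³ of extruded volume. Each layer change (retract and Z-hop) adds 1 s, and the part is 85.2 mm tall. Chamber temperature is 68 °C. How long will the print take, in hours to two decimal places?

Line area = 0.097 × 0.38, so 0.03686 mm².
Toolpath length = 156 cm³ / 0.03686 mm² = 156000 / 0.03686 = 4232230.1 mm.
Extrusion time = 4232230.1 / 141, so 30015.8 s.
Layers = ⌈85.2/0.097⌉ = 879.
Z-hop total = 879 × 1, so 879 s.
Altogether 30015.8 + 879 = 30894.8 s, i.e. 8.58 hours.

8.58 hours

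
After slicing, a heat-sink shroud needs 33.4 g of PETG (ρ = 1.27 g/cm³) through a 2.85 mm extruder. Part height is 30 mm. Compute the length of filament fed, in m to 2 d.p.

4.12 m

Extruded volume: 33.4/1.27 = 26.2992 cm³ (26299.2 mm³).
Filament cross-section = π × (2.85/2)² = 6.3794 mm².
Length = 26299.2 / 6.3794 = 4122.52 mm = 4.12 m.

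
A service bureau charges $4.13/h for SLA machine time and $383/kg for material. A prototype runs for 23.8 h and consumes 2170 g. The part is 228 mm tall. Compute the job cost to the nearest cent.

Machine cost = 4.13 × 23.8 = $98.294.
Material charge = 383 × 2170/1000, so $831.11.
Total = 98.294 + 831.11 = 929.404 ≈ $929.40.

$929.40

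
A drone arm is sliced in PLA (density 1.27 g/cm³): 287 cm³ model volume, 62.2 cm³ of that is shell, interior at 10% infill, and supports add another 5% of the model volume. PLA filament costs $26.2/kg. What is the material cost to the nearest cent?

$3.30

Volume inside the shell: 287 − 62.2 → 224.8 cm³.
Infill volume = 0.10 × 224.8, so 22.48 cm³.
Support = 0.05 × 287 = 14.35 cm³.
Total printed volume = 62.2 + 22.48 + 14.35 = 99.03 cm³.
Mass = 99.03 × 1.27 = 125.7681 g.
Cost = 125.7681 g / 1000 × $26.2/kg = $3.30.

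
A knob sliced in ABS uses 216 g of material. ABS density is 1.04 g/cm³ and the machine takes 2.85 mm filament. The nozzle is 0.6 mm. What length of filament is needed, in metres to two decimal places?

Extruded volume: 216/1.04 = 207.6923 cm³ (207692.3 mm³).
A = π r² = π × 1.425² = 6.3794 mm².
Length = 207692.3 / 6.3794 = 32556.71 mm = 32.56 m.

32.56 m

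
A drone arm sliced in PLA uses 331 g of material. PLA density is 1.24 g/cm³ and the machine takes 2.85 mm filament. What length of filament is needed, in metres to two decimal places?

Extruded volume: 331/1.24 = 266.9355 cm³ (266935.5 mm³).
Cross-section of 2.85 mm filament: π·(2.85/2)² = 6.3794 mm².
Length = 266935.5 / 6.3794 = 41843.36 mm = 41.84 m.

41.84 m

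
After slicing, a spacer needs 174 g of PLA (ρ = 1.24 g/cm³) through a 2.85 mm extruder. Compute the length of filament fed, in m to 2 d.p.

22.00 m

Extruded volume: 174/1.24 = 140.3226 cm³ (140322.6 mm³).
A = π r² = π × 1.425² = 6.3794 mm².
Length = 140322.6 / 6.3794 = 21996.21 mm = 22.00 m.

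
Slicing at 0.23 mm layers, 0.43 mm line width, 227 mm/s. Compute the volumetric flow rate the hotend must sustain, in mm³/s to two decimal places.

A: 0.23 × 0.43 → 0.0989 mm².
Q = v·A = 227 × 0.0989 = 22.45 mm³/s.

22.45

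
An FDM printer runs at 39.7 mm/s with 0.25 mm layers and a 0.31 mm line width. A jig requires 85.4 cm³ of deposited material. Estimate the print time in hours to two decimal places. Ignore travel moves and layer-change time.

7.71 hours

Line area = 0.25 × 0.31 = 0.0775 mm².
Toolpath length = 85.4 cm³ / 0.0775 mm² = 85400 / 0.0775 = 1101935.5 mm.
Time extruding = 1101935.5 / 39.7 = 27756.6 s.
27756.6 s = 7.71 hours.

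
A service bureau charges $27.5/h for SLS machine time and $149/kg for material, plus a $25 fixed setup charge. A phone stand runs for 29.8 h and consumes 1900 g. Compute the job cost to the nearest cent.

Time charge: 27.5 × 29.8 → $819.50.
Material charge: 149 × 1900/1000 → $283.10.
Adding setup: 819.50 + 283.10 + 25 → $1127.60.

$1127.60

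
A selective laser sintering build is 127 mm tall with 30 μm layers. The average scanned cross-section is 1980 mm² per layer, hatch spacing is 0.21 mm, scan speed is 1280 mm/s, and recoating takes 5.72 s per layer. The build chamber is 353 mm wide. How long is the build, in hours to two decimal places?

15.39 hours

Layer count = ceil(127 / 0.03) = 4234.
Hatch length per layer: 1980 / 0.21 → 9428.6 mm.
Laser time per layer = 9428.6 / 1280 = 7.3661 s.
Per-layer time = 7.3661 + 5.72 = 13.0861 s.
Total: 4234 × 13.0861 s = 55406.5474 s → 15.39 hours.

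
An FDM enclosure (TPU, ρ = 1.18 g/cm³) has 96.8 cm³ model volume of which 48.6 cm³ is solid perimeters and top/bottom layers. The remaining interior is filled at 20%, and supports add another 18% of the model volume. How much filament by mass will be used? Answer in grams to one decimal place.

Interior volume: 96.8 − 48.6 → 48.2 cm³.
Deposited infill: 0.20 × 48.2 → 9.64 cm³.
Support = 0.18 × 96.8 = 17.424 cm³.
Deposited volume = 48.6 + 9.64 + 17.424, so 75.664 cm³.
Mass: 75.664 × 1.18 → 89.28352 g.

89.3 g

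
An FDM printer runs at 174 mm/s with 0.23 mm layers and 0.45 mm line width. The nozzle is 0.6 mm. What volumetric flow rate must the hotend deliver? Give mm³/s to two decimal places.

Extrusion cross-section: 0.23 × 0.45 → 0.1035 mm².
Volumetric flow = 174 × 0.1035 = 18.01 mm³/s.

18.01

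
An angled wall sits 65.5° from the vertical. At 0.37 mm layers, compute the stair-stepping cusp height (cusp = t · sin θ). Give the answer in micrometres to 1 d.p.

336.7 μm

Cusp = layer height × sin(65.5°) = 0.37 × 0.9100 = 0.3367 mm = 336.7 μm.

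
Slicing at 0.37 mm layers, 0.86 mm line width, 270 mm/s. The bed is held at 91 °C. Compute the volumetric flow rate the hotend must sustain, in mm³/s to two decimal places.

Bead cross-section = 0.37 × 0.86 = 0.3182 mm².
Volumetric flow = 270 × 0.3182 = 85.91 mm³/s.

85.91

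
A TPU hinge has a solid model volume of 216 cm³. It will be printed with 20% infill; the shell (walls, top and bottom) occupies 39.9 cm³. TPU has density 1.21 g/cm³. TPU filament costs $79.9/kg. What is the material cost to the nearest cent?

$7.26

Volume inside the shell = 216 − 39.9 = 176.1 cm³.
Deposited infill = 0.20 × 176.1, so 35.22 cm³.
Total extruded = 39.9 + 35.22 = 75.12 cm³.
Mass = 75.12 × 1.21, so 90.8952 g.
At $79.9/kg: 90.8952/1000 × 79.9 = $7.26.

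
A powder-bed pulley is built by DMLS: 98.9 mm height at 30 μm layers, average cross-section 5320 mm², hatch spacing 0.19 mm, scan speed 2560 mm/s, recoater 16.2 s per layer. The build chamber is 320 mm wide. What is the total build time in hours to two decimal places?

24.85 hours

Layer count = ceil(98.9 / 0.03) = 3297.
Scan path per layer = 5320 / 0.19 = 28000 mm.
Per-layer scan time = 28000 / 2560 = 10.9375 s.
Time per layer: 10.9375 + 16.2 → 27.1375 s.
3297 layers × 27.1375 s/layer = 89472.3375 s, i.e. 24.85 hours.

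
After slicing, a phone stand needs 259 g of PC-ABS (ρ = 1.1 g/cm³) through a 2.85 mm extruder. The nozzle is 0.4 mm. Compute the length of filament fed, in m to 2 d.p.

Volume = 259 g / 1.1 g·cm⁻³ = 235.4545 cm³ = 235454.5 mm³.
A = π r² = π × 1.425² = 6.3794 mm².
Length = 235454.5 / 6.3794 = 36908.57 mm = 36.91 m.

36.91 m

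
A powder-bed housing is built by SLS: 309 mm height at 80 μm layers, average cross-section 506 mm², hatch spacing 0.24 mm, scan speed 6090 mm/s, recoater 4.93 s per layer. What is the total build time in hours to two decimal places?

5.66 hours

Number of layers: 309 / 0.08 → 3863 (rounded up).
Per-layer scan distance = 506 / 0.24, so 2108.3 mm.
Laser time per layer = 2108.3 / 6090 = 0.3462 s.
Per-layer time = 0.3462 + 4.93, so 5.2762 s.
Build time = 3863 × 5.2762 = 20381.9606 s = 5.66 hours.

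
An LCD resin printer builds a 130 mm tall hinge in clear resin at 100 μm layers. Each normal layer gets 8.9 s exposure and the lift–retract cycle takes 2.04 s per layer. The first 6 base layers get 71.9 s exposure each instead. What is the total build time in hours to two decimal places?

Layers = ⌈130/0.1⌉ = 1300.
Burn-in layers = 6 × (71.9 + 2.04), so 443.64 s.
Remaining layers = 1294 × (8.9 + 2.04), so 14156.36 s.
Total = 443.64 + 14156.36 = 14600 s = 4.06 hours.

4.06 hours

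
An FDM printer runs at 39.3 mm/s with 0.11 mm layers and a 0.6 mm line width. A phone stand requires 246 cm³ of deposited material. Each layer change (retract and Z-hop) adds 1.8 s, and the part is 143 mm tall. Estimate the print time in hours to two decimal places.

Bead cross-section = 0.11 × 0.6 = 0.066 mm².
Path length: 246000 mm³ / 0.066 mm² → 3727272.7 mm.
Time extruding = 3727272.7 / 39.3, so 94841.5 s.
Layers = ⌈143/0.11⌉ = 1300.
Non-print overhead = 1300 × 1.8, so 2340 s.
Altogether 94841.5 + 2340 = 97181.5 s, i.e. 26.99 hours.

26.99 hours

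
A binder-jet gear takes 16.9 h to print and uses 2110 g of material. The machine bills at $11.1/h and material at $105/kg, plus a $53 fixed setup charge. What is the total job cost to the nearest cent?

$462.14

Machine cost: 11.1 × 16.9 → $187.59.
Material cost: 105 × 2110/1000 → $221.55.
Adding setup: 187.59 + 221.55 + 53 → $462.14.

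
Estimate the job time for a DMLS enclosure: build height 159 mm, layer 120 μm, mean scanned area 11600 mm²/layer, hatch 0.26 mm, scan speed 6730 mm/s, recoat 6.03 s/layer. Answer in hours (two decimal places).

4.66 hours

Number of layers: 159 / 0.12 → 1325 (rounded up).
Hatch length per layer = 11600 / 0.26, so 44615.4 mm.
Per-layer scan time: 44615.4 / 6730 → 6.6293 s.
Layer cycle = 6.6293 + 6.03 = 12.6593 s.
Build time = 1325 × 12.6593 = 16773.5725 s = 4.66 hours.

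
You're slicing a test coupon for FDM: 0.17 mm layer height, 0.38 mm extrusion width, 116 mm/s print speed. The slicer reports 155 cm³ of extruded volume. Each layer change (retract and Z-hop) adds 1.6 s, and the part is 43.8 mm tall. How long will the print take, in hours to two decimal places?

Bead cross-section: 0.17 × 0.38 → 0.0646 mm².
Path length: 155000 mm³ / 0.0646 mm² → 2399380.8 mm.
Time extruding: 2399380.8 / 116 → 20684.3 s.
Number of layers: 43.8 / 0.17 → 258 (rounded up).
Z-hop total = 258 × 1.6, so 412.8 s.
Altogether 20684.3 + 412.8 = 21097.1 s, i.e. 5.86 hours.

5.86 hours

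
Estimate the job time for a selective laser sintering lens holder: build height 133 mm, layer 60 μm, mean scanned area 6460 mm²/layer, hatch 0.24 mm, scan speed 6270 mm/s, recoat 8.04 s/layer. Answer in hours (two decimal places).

7.60 hours

Layer count = ceil(133 / 0.06) = 2217.
Per-layer scan distance = 6460 / 0.24 = 26916.7 mm.
Laser time per layer = 26916.7 / 6270, so 4.2929 s.
Time per layer = 4.2929 + 8.04 = 12.3329 s.
Total: 2217 × 12.3329 s = 27342.0393 s → 7.60 hours.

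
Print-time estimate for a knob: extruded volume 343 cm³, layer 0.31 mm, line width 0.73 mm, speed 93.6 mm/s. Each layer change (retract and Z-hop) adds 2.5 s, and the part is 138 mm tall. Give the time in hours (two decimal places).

Bead cross-section: 0.31 × 0.73 → 0.2263 mm².
Toolpath length = 343 cm³ / 0.2263 mm² = 343000 / 0.2263 = 1515687.1 mm.
Extrusion time = 1515687.1 / 93.6 = 16193.2 s.
Layers = ⌈138/0.31⌉ = 446.
Non-print overhead = 446 × 2.5, so 1115 s.
Total = 16193.2 + 1115 = 17308.2 s = 4.81 hours.

4.81 hours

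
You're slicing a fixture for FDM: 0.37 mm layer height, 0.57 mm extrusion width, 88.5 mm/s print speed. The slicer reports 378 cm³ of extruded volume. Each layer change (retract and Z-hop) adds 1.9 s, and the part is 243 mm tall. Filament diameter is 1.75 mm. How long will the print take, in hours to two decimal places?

Extrusion cross-section = 0.37 × 0.57, so 0.2109 mm².
Total extruded path = 378000/0.2109 = 1792318.6 mm.
Extrusion time = 1792318.6 / 88.5 = 20252.2 s.
Layer count = ceil(243 / 0.37) = 657.
Layer-change overhead = 657 × 1.9, so 1248.3 s.
Altogether 20252.2 + 1248.3 = 21500.5 s, i.e. 5.97 hours.

5.97 hours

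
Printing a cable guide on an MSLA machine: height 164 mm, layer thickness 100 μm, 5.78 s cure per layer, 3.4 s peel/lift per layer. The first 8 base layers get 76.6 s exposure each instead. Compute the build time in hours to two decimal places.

Number of layers: 164 / 0.1 → 1640 (rounded up).
Bottom layers = 8 × (76.6 + 3.4) = 640 s.
Remaining layers = 1632 × (5.78 + 3.4), so 14981.76 s.
Total = 640 + 14981.76 = 15621.76 s = 4.34 hours.

4.34 hours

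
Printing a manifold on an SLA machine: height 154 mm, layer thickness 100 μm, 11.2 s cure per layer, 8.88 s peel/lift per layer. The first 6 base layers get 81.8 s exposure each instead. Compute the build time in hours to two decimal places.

8.71 hours

Layer count = ceil(154 / 0.1) = 1540.
Base layers = 6 × (81.8 + 8.88), so 544.08 s.
Regular layers = 1534 × (11.2 + 8.88), so 30802.72 s.
Sum: 544.08 + 30802.72 = 31346.8 s → 8.71 hours.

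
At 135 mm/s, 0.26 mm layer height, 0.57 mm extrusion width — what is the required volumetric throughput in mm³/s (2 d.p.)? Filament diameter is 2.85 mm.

20.01

A = 0.26 × 0.57, so 0.1482 mm².
Q = v·A = 135 × 0.1482 = 20.01 mm³/s.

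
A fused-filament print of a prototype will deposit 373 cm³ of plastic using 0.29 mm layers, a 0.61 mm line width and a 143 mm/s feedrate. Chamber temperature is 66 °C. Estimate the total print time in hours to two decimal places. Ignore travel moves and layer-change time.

Extrusion cross-section = 0.29 × 0.61, so 0.1769 mm².
Path length: 373000 mm³ / 0.1769 mm² → 2108535.9 mm.
Time extruding = 2108535.9 / 143, so 14745 s.
Converting: 14745 s = 4.10 hours.

4.10 hours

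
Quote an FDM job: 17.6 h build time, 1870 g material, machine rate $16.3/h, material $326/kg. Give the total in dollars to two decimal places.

$896.50

Machine cost = 16.3 × 17.6 = $286.88.
Feedstock cost: 326 × 1870/1000 → $609.62.
Total = 286.88 + 609.62 = $896.50.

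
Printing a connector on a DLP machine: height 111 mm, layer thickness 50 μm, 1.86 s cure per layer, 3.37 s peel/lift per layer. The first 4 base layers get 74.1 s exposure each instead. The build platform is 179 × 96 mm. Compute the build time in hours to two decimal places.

Layer count = ceil(111 / 0.05) = 2220.
Base layers = 4 × (74.1 + 3.37), so 309.88 s.
Remaining layers = 2216 × (1.86 + 3.37) = 11589.68 s.
Sum: 309.88 + 11589.68 = 11899.56 s → 3.31 hours.

3.31 hours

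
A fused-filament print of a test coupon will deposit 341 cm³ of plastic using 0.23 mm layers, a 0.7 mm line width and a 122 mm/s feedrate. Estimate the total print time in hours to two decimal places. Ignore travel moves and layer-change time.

4.82 hours

Line area: 0.23 × 0.7 → 0.161 mm².
Path length: 341000 mm³ / 0.161 mm² → 2118012.4 mm.
Time extruding = 2118012.4 / 122, so 17360.8 s.
17360.8 s = 4.82 hours.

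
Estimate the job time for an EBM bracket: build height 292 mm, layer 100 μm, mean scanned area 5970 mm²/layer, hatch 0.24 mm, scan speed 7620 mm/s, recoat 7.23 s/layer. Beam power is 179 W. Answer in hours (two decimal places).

Number of layers: 292 / 0.1 → 2920 (rounded up).
Per-layer scan distance = 5970 / 0.24 = 24875 mm.
Per-layer scan time = 24875 / 7620, so 3.2644 s.
Time per layer: 3.2644 + 7.23 → 10.4944 s.
Build time = 2920 × 10.4944 = 30643.648 s = 8.51 hours.

8.51 hours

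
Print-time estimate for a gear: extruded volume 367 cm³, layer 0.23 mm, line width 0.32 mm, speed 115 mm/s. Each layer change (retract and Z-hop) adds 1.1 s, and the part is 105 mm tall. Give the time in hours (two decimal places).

12.18 hours

Bead cross-section: 0.23 × 0.32 → 0.0736 mm².
Toolpath length = 367 cm³ / 0.0736 mm² = 367000 / 0.0736 = 4986413 mm.
Time extruding = 4986413 / 115 = 43360.1 s.
Layers = ⌈105/0.23⌉ = 457.
Layer-change overhead: 457 × 1.1 → 502.7 s.
Altogether 43360.1 + 502.7 = 43862.8 s, i.e. 12.18 hours.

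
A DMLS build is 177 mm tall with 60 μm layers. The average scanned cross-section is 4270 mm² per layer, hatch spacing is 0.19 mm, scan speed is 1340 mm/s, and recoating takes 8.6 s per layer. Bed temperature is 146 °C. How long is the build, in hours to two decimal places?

Number of layers: 177 / 0.06 → 2950 (rounded up).
Hatch length per layer = 4270 / 0.19, so 22473.7 mm.
Scan time per layer = 22473.7 / 1340, so 16.7714 s.
Layer cycle: 16.7714 + 8.6 → 25.3714 s.
Build time = 2950 × 25.3714 = 74845.63 s = 20.79 hours.

20.79 hours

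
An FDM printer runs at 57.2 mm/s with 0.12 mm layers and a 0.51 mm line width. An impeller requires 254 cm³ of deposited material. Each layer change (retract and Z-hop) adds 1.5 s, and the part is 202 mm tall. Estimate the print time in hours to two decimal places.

Extrusion cross-section = 0.12 × 0.51, so 0.0612 mm².
Total extruded path = 254000/0.0612 = 4150326.8 mm.
Extrusion time: 4150326.8 / 57.2 → 72558.2 s.
Number of layers: 202 / 0.12 → 1684 (rounded up).
Non-print overhead = 1684 × 1.5, so 2526 s.
Altogether 72558.2 + 2526 = 75084.2 s, i.e. 20.86 hours.

20.86 hours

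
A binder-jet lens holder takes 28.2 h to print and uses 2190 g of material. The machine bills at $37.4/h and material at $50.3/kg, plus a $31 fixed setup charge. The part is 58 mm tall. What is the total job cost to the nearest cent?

Time charge = 37.4 × 28.2 = $1054.68.
Feedstock cost = 50.3 × 2190/1000, so $110.157.
Adding setup: 1054.68 + 110.157 + 31 → 1195.837 ≈ $1195.84.

$1195.84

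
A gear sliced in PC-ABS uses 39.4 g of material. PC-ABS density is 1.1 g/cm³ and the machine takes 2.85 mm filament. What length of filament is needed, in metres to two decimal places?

Extruded volume: 39.4/1.1 = 35.8182 cm³ (35818.2 mm³).
Filament cross-section = π × (2.85/2)² = 6.3794 mm².
L = V/A = 35818.2/6.3794 = 5614.67 mm → 5.61 m.

5.61 m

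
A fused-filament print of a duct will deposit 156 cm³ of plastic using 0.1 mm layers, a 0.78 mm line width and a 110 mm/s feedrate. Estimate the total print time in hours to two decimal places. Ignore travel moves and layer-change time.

5.05 hours

Extrusion cross-section = 0.1 × 0.78 = 0.078 mm².
Toolpath length = 156 cm³ / 0.078 mm² = 156000 / 0.078 = 2000000 mm.
Extrusion time = 2000000 / 110, so 18181.8 s.
Converting: 18181.8 s = 5.05 hours.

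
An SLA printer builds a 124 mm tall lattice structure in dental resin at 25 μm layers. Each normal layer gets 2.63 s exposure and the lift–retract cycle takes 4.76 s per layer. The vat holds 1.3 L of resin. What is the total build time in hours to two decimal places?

10.18 hours

Layers = ⌈124/0.025⌉ = 4960.
Per-layer time: 2.63 + 4.76 → 7.39 s.
Total = 4960 × 7.39 = 36654.4 s = 10.18 hours.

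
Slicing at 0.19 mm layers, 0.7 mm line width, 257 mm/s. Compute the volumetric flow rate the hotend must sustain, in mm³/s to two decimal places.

34.18

A = 0.19 × 0.7, so 0.133 mm².
Q = v·A = 257 × 0.133 = 34.18 mm³/s.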